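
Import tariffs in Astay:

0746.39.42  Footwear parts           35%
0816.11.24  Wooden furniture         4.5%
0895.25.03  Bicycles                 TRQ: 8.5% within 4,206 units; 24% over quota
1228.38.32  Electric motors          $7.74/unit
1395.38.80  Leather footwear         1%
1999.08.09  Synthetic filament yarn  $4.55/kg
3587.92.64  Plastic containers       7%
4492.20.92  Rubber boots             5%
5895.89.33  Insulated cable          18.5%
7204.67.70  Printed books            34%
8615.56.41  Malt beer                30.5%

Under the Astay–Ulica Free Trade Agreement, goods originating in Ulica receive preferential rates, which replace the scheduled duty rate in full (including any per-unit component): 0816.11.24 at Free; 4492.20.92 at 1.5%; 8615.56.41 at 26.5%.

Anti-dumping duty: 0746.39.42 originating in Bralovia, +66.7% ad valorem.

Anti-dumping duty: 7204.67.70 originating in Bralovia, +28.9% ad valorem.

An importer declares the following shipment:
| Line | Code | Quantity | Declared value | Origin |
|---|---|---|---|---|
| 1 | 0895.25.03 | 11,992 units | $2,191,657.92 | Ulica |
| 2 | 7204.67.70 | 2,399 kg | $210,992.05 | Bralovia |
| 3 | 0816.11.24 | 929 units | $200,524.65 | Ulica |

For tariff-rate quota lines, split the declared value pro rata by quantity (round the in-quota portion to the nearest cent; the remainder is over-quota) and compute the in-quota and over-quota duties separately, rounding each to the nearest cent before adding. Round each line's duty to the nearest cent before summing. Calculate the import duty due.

Line 1 (0895.25.03, Ulica, 11,992 units, $2,191,657.92):
Code 0895.25.03 is under a tariff-rate quota (threshold 4,206 units). In-quota: 4,206 units at 8.5%; over-quota: 7,786 units at 24%.
Pro-rata value split: in-quota = $2,191,657.92 × 4,206/11,992 = $768,688.56; over-quota = $2,191,657.92 − $768,688.56 = $1,422,969.36.
In-quota duty = $768,688.56 × 8.5% = $65,338.53. Over-quota duty = $1,422,969.36 × 24% = $341,512.65.
Line duty = $65,338.53 + $341,512.65 = $406,851.18.
Line 2 (7204.67.70, Bralovia, 2,399 kg, $210,992.05):
Base rate for 7204.67.70 is 34%.
Additional duty on 7204.67.70 from Bralovia: +28.9%. Applied ad valorem rate: 34% + 28.9% = 62.9%.
Duty = $210,992.05 × 62.9% = $132,714.00.
Line 3 (0816.11.24, Ulica, 929 units, $200,524.65):
Base rate for 0816.11.24 is 4.5%.
Origin Ulica qualifies under the Astay–Ulica agreement and 0816.11.24 is covered: preferential rate Free applies instead.
Duty = $200,524.65 × 0% = $0.00.
Total = $406,851.18 + $132,714.00 + $0.00 = $539,565.18.

$539,565.18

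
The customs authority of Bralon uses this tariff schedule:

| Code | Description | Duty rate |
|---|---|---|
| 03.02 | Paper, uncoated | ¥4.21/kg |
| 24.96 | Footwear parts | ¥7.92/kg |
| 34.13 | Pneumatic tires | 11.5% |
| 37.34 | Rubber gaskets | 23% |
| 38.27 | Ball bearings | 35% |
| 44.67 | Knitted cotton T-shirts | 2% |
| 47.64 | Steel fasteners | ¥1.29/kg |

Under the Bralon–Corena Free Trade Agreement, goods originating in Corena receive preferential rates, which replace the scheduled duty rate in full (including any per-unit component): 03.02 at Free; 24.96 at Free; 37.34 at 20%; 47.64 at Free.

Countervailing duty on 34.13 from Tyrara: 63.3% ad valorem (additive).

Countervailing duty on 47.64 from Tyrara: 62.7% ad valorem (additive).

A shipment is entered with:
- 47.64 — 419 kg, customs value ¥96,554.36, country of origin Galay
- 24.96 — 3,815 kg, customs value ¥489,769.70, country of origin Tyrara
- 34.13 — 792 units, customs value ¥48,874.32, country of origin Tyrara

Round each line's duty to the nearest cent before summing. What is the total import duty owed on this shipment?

Line 1 (47.64, Galay, 419 kg, ¥96,554.36):
Base rate for 47.64 is ¥1.29/kg.
47.64 has an FTA preferential rate, but origin Galay is not Corena; base rate stands.
The additional-duty order on 47.64 targets Tyrara, not Galay; it does not apply.
Duty = 419 × ¥1.29 = ¥540.51.
Line 2 (24.96, Tyrara, 3,815 kg, ¥489,769.70):
Base rate for 24.96 is ¥7.92/kg.
24.96 has an FTA preferential rate, but origin Tyrara is not Corena; base rate stands.
Duty = 3,815 × ¥7.92 = ¥30,214.80.
Line 3 (34.13, Tyrara, 792 units, ¥48,874.32):
Base rate for 34.13 is 11.5%.
Additional duty on 34.13 from Tyrara: +63.3%. Applied ad valorem rate: 11.5% + 63.3% = 74.8%.
Duty = ¥48,874.32 × 74.8% = ¥36,557.99.
Total = ¥540.51 + ¥30,214.80 + ¥36,557.99 = ¥67,313.30.

¥67,313.30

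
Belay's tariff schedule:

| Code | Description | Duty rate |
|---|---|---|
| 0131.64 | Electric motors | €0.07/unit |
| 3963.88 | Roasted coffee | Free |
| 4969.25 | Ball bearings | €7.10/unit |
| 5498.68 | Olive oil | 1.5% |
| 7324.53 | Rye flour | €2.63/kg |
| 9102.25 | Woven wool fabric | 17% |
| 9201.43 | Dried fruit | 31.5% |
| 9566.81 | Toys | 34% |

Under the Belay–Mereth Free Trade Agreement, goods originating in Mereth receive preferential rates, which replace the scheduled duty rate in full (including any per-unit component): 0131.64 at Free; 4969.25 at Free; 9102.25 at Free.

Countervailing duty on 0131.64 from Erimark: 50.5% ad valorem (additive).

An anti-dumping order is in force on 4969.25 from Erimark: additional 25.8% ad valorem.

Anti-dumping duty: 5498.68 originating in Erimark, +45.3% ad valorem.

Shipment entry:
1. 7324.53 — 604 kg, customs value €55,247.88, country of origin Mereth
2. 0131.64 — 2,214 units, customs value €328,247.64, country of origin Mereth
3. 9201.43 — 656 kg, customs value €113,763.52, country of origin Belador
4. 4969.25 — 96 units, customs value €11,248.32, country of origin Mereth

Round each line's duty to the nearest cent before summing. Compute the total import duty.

€37,424.03

Line 1 (7324.53, Mereth, 604 kg, €55,247.88):
Base rate for 7324.53 is €2.63/kg.
Origin Mereth is the FTA partner but 7324.53 is not on the preference list; base rate stands.
Duty = 604 × €2.63 = €1,588.52.
Line 2 (0131.64, Mereth, 2,214 units, €328,247.64):
Base rate for 0131.64 is €0.07/unit.
Origin Mereth qualifies under the Belay–Mereth agreement and 0131.64 is covered: preferential rate Free applies instead.
The additional-duty order on 0131.64 targets Erimark, not Mereth; it does not apply.
Duty = €328,247.64 × 0% = €0.00.
Line 3 (9201.43, Belador, 656 kg, €113,763.52):
Base rate for 9201.43 is 31.5%.
Duty = €113,763.52 × 31.5% = €35,835.51.
Line 4 (4969.25, Mereth, 96 units, €11,248.32):
Base rate for 4969.25 is €7.10/unit.
Origin Mereth qualifies under the Belay–Mereth agreement and 4969.25 is covered: preferential rate Free applies instead.
The additional-duty order on 4969.25 targets Erimark, not Mereth; it does not apply.
Duty = €11,248.32 × 0% = €0.00.
Total = €1,588.52 + €0.00 + €35,835.51 + €0.00 = €37,424.03.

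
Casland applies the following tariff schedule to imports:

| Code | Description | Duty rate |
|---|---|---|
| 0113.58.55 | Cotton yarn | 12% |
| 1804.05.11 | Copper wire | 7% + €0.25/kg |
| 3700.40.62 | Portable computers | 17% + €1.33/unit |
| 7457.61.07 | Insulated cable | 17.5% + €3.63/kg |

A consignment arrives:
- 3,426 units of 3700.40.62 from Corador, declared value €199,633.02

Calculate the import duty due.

€38,494.19

Line 1 (3700.40.62, Corador, 3,426 units, €199,633.02):
Base rate for 3700.40.62 is 17% + €1.33/unit.
Duty = €199,633.02 × 17% + 3,426 × €1.33 = €38,494.19.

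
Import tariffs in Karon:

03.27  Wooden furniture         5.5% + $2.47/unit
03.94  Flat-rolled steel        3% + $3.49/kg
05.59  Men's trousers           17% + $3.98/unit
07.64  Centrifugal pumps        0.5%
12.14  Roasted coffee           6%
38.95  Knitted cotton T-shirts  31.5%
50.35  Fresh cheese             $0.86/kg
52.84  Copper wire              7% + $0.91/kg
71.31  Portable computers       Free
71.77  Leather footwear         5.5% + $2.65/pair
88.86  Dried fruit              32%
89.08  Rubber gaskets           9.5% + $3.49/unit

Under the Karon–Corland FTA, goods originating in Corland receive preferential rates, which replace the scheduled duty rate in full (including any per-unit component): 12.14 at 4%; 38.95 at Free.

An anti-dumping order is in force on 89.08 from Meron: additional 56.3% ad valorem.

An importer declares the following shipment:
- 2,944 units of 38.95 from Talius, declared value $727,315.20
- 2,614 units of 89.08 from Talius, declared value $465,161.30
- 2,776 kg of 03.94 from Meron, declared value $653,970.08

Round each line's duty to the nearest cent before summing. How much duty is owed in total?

Line 1 (38.95, Talius, 2,944 units, $727,315.20):
Base rate for 38.95 is 31.5%.
38.95 has an FTA preferential rate, but origin Talius is not Corland; base rate stands.
Duty = $727,315.20 × 31.5% = $229,104.29.
Line 2 (89.08, Talius, 2,614 units, $465,161.30):
Base rate for 89.08 is 9.5% + $3.49/unit.
The additional-duty order on 89.08 targets Meron, not Talius; it does not apply.
Duty = $465,161.30 × 9.5% + 2,614 × $3.49 = $53,313.18.
Line 3 (03.94, Meron, 2,776 kg, $653,970.08):
Base rate for 03.94 is 3% + $3.49/kg.
Duty = $653,970.08 × 3% + 2,776 × $3.49 = $29,307.34.
Total = $229,104.29 + $53,313.18 + $29,307.34 = $311,724.81.

$311,724.81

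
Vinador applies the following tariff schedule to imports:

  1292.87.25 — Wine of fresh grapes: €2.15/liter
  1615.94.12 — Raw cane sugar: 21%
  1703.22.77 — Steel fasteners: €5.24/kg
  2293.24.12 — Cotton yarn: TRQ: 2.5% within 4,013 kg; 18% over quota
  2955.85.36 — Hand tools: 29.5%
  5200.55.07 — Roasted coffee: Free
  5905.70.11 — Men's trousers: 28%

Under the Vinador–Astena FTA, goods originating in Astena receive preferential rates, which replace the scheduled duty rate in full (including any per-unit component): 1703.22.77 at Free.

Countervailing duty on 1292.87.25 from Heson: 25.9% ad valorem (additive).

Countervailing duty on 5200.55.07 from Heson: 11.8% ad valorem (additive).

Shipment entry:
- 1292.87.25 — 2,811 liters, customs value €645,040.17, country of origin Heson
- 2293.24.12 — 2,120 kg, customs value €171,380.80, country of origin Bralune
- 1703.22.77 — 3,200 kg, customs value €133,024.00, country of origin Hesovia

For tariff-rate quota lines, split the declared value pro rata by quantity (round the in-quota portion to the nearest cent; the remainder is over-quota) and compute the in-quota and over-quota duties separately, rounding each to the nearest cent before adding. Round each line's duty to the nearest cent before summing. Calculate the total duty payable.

Line 1 (1292.87.25, Heson, 2,811 liters, €645,040.17):
Base rate for 1292.87.25 is €2.15/liter.
Additional duty on 1292.87.25 from Heson: +25.9% ad valorem. Applied ad valorem rate = 25.9%.
Duty = €645,040.17 × 25.9% + 2,811 × €2.15 = €173,109.05.
Line 2 (2293.24.12, Bralune, 2,120 kg, €171,380.80):
Code 2293.24.12 is under a tariff-rate quota (threshold 4,013 kg). Quantity 2,120 kg is within the quota, so the in-quota rate 2.5% applies to the full value.
Duty = €171,380.80 × 2.5% = €4,284.52.
Line 3 (1703.22.77, Hesovia, 3,200 kg, €133,024.00):
Base rate for 1703.22.77 is €5.24/kg.
1703.22.77 has an FTA preferential rate, but origin Hesovia is not Astena; base rate stands.
Duty = 3,200 × €5.24 = €16,768.00.
Total = €173,109.05 + €4,284.52 + €16,768.00 = €194,161.57.

€194,161.57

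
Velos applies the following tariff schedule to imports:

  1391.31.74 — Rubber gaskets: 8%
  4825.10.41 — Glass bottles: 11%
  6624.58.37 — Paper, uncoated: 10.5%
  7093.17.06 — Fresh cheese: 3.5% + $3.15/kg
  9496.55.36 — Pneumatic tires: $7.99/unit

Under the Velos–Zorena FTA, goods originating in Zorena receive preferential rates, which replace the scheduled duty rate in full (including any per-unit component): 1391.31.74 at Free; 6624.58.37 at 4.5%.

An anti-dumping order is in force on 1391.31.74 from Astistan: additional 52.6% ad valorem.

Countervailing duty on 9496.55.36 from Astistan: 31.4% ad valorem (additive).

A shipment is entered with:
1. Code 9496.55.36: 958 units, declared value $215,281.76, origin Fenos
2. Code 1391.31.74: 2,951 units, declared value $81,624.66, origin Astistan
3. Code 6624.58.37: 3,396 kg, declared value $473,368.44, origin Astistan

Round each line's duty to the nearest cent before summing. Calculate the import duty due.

Line 1 (9496.55.36, Fenos, 958 units, $215,281.76):
Base rate for 9496.55.36 is $7.99/unit.
The additional-duty order on 9496.55.36 targets Astistan, not Fenos; it does not apply.
Duty = 958 × $7.99 = $7,654.42.
Line 2 (1391.31.74, Astistan, 2,951 units, $81,624.66):
Base rate for 1391.31.74 is 8%.
1391.31.74 has an FTA preferential rate, but origin Astistan is not Zorena; base rate stands.
Additional duty on 1391.31.74 from Astistan: +52.6%. Applied ad valorem rate: 8% + 52.6% = 60.6%.
Duty = $81,624.66 × 60.6% = $49,464.54.
Line 3 (6624.58.37, Astistan, 3,396 kg, $473,368.44):
Base rate for 6624.58.37 is 10.5%.
6624.58.37 has an FTA preferential rate, but origin Astistan is not Zorena; base rate stands.
Duty = $473,368.44 × 10.5% = $49,703.69.
Total = $7,654.42 + $49,464.54 + $49,703.69 = $106,822.65.

$106,822.65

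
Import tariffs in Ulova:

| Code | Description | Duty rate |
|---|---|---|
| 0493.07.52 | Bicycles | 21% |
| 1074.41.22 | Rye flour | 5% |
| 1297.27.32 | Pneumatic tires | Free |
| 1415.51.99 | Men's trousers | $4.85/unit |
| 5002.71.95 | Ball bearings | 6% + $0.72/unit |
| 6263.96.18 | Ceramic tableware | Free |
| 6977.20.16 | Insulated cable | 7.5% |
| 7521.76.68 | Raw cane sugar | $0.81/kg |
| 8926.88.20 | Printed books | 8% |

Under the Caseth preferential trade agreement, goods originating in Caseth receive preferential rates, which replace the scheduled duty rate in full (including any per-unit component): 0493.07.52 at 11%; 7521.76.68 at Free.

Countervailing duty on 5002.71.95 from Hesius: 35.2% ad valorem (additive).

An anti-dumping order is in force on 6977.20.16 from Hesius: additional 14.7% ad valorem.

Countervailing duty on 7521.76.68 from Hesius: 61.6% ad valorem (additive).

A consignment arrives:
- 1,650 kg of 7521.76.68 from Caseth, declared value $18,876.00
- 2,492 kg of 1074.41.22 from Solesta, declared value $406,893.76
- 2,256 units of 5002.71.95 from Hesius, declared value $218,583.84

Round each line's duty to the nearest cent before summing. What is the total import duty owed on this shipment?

Line 1 (7521.76.68, Caseth, 1,650 kg, $18,876.00):
Base rate for 7521.76.68 is $0.81/kg.
Origin Caseth qualifies under the Ulova–Caseth agreement and 7521.76.68 is covered: preferential rate Free applies instead.
The additional-duty order on 7521.76.68 targets Hesius, not Caseth; it does not apply.
Duty = $18,876.00 × 0% = $0.00.
Line 2 (1074.41.22, Solesta, 2,492 kg, $406,893.76):
Base rate for 1074.41.22 is 5%.
Duty = $406,893.76 × 5% = $20,344.69.
Line 3 (5002.71.95, Hesius, 2,256 units, $218,583.84):
Base rate for 5002.71.95 is 6% + $0.72/unit.
Additional duty on 5002.71.95 from Hesius: +35.2%. Applied ad valorem rate: 6% + 35.2% = 41.2%.
Duty = $218,583.84 × 41.2% + 2,256 × $0.72 = $91,680.86.
Total = $0.00 + $20,344.69 + $91,680.86 = $112,025.55.

$112,025.55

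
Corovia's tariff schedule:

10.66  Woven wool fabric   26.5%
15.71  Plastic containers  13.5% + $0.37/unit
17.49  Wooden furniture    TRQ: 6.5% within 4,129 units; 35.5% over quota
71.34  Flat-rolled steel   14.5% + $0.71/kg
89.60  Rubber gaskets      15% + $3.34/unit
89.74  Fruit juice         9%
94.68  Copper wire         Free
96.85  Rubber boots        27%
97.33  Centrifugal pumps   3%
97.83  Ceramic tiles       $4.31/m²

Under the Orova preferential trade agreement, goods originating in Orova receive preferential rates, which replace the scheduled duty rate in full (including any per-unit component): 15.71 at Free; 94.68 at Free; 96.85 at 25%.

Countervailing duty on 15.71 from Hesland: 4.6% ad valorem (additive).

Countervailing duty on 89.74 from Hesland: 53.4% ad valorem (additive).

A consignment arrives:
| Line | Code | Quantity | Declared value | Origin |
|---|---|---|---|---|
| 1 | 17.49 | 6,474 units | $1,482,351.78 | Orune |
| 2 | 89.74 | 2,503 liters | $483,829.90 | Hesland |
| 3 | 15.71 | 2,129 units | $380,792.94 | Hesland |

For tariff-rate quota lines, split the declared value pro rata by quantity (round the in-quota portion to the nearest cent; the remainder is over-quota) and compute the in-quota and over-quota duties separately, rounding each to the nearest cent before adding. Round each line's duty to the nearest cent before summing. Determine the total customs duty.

Line 1 (17.49, Orune, 6,474 units, $1,482,351.78):
Code 17.49 is under a tariff-rate quota (threshold 4,129 units). In-quota: 4,129 units at 6.5%; over-quota: 2,345 units at 35.5%.
Pro-rata value split: in-quota = $1,482,351.78 × 4,129/6,474 = $945,417.13; over-quota = $1,482,351.78 − $945,417.13 = $536,934.65.
In-quota duty = $945,417.13 × 6.5% = $61,452.11. Over-quota duty = $536,934.65 × 35.5% = $190,611.80.
Line duty = $61,452.11 + $190,611.80 = $252,063.91.
Line 2 (89.74, Hesland, 2,503 liters, $483,829.90):
Base rate for 89.74 is 9%.
Additional duty on 89.74 from Hesland: +53.4%. Applied ad valorem rate: 9% + 53.4% = 62.4%.
Duty = $483,829.90 × 62.4% = $301,909.86.
Line 3 (15.71, Hesland, 2,129 units, $380,792.94):
Base rate for 15.71 is 13.5% + $0.37/unit.
15.71 has an FTA preferential rate, but origin Hesland is not Orova; base rate stands.
Additional duty on 15.71 from Hesland: +4.6%. Applied ad valorem rate: 13.5% + 4.6% = 18.1%.
Duty = $380,792.94 × 18.1% + 2,129 × $0.37 = $69,711.25.
Total = $252,063.91 + $301,909.86 + $69,711.25 = $623,685.02.

$623,685.02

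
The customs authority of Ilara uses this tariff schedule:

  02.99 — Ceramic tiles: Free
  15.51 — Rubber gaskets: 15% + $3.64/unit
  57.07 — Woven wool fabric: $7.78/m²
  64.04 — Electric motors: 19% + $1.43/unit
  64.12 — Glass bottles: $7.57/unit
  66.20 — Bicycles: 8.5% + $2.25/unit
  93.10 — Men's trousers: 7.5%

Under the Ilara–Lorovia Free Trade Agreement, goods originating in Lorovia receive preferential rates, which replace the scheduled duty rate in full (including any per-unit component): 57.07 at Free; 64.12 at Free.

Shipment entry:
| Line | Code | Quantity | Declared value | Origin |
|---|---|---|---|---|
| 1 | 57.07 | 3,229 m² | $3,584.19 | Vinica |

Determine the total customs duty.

Line 1 (57.07, Vinica, 3,229 m², $3,584.19):
Base rate for 57.07 is $7.78/m².
57.07 has an FTA preferential rate, but origin Vinica is not Lorovia; base rate stands.
Duty = 3,229 × $7.78 = $25,121.62.

$25,121.62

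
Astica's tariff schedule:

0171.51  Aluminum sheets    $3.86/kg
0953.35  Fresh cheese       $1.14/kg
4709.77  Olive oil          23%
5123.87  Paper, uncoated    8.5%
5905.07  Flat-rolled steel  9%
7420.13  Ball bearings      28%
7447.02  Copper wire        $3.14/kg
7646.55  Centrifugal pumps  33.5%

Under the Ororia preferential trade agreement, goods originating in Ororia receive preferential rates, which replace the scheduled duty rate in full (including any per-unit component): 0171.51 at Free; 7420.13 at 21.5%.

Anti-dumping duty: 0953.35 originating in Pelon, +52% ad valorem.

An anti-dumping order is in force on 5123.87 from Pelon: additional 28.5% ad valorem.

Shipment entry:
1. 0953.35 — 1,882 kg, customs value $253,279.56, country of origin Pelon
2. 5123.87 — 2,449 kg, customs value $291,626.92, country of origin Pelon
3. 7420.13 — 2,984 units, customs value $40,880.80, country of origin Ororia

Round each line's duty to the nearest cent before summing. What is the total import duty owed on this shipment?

$250,542.18

Line 1 (0953.35, Pelon, 1,882 kg, $253,279.56):
Base rate for 0953.35 is $1.14/kg.
Additional duty on 0953.35 from Pelon: +52% ad valorem. Applied ad valorem rate = 52%.
Duty = $253,279.56 × 52% + 1,882 × $1.14 = $133,850.85.
Line 2 (5123.87, Pelon, 2,449 kg, $291,626.92):
Base rate for 5123.87 is 8.5%.
Additional duty on 5123.87 from Pelon: +28.5%. Applied ad valorem rate: 8.5% + 28.5% = 37%.
Duty = $291,626.92 × 37% = $107,901.96.
Line 3 (7420.13, Ororia, 2,984 units, $40,880.80):
Base rate for 7420.13 is 28%.
Origin Ororia qualifies under the Astica–Ororia agreement and 7420.13 is covered: preferential rate 21.5% applies instead.
Duty = $40,880.80 × 21.5% = $8,789.37.
Total = $133,850.85 + $107,901.96 + $8,789.37 = $250,542.18.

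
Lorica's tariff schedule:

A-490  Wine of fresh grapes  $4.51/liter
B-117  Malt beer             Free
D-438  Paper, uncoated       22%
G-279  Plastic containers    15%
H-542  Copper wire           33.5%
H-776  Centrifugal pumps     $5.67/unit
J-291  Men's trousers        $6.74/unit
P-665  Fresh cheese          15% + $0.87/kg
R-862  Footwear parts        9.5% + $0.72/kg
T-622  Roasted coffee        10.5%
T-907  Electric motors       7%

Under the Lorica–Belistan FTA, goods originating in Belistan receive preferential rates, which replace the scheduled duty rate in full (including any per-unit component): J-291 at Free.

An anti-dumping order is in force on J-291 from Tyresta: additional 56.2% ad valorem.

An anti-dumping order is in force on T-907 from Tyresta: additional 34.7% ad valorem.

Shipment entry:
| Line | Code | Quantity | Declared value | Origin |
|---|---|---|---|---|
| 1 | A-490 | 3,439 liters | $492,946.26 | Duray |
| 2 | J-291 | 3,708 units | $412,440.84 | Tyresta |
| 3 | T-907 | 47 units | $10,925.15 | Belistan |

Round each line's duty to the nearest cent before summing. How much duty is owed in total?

Line 1 (A-490, Duray, 3,439 liters, $492,946.26):
Base rate for A-490 is $4.51/liter.
Duty = 3,439 × $4.51 = $15,509.89.
Line 2 (J-291, Tyresta, 3,708 units, $412,440.84):
Base rate for J-291 is $6.74/unit.
J-291 has an FTA preferential rate, but origin Tyresta is not Belistan; base rate stands.
Additional duty on J-291 from Tyresta: +56.2% ad valorem. Applied ad valorem rate = 56.2%.
Duty = $412,440.84 × 56.2% + 3,708 × $6.74 = $256,783.67.
Line 3 (T-907, Belistan, 47 units, $10,925.15):
Base rate for T-907 is 7%.
Origin Belistan is the FTA partner but T-907 is not on the preference list; base rate stands.
The additional-duty order on T-907 targets Tyresta, not Belistan; it does not apply.
Duty = $10,925.15 × 7% = $764.76.
Total = $15,509.89 + $256,783.67 + $764.76 = $273,058.32.

$273,058.32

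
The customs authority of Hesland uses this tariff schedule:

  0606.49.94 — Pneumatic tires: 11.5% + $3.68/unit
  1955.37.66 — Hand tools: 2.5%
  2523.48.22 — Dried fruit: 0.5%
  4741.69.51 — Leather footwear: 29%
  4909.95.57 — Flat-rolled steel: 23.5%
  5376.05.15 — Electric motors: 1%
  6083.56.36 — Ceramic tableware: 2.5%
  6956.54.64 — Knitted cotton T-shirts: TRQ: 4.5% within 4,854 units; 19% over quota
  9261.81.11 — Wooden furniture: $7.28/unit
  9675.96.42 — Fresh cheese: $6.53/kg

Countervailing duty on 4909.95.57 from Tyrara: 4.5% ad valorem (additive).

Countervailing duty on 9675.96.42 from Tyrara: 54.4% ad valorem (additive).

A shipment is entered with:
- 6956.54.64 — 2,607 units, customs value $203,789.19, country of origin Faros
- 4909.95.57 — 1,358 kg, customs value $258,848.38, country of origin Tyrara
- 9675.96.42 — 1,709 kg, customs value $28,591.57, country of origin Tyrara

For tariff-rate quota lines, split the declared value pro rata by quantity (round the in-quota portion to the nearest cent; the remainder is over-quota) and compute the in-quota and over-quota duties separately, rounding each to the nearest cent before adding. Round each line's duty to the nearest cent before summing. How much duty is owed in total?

$108,361.64

Line 1 (6956.54.64, Faros, 2,607 units, $203,789.19):
Code 6956.54.64 is under a tariff-rate quota (threshold 4,854 units). Quantity 2,607 units is within the quota, so the in-quota rate 4.5% applies to the full value.
Duty = $203,789.19 × 4.5% = $9,170.51.
Line 2 (4909.95.57, Tyrara, 1,358 kg, $258,848.38):
Base rate for 4909.95.57 is 23.5%.
Additional duty on 4909.95.57 from Tyrara: +4.5%. Applied ad valorem rate: 23.5% + 4.5% = 28%.
Duty = $258,848.38 × 28% = $72,477.55.
Line 3 (9675.96.42, Tyrara, 1,709 kg, $28,591.57):
Base rate for 9675.96.42 is $6.53/kg.
Additional duty on 9675.96.42 from Tyrara: +54.4% ad valorem. Applied ad valorem rate = 54.4%.
Duty = $28,591.57 × 54.4% + 1,709 × $6.53 = $26,713.58.
Total = $9,170.51 + $72,477.55 + $26,713.58 = $108,361.64.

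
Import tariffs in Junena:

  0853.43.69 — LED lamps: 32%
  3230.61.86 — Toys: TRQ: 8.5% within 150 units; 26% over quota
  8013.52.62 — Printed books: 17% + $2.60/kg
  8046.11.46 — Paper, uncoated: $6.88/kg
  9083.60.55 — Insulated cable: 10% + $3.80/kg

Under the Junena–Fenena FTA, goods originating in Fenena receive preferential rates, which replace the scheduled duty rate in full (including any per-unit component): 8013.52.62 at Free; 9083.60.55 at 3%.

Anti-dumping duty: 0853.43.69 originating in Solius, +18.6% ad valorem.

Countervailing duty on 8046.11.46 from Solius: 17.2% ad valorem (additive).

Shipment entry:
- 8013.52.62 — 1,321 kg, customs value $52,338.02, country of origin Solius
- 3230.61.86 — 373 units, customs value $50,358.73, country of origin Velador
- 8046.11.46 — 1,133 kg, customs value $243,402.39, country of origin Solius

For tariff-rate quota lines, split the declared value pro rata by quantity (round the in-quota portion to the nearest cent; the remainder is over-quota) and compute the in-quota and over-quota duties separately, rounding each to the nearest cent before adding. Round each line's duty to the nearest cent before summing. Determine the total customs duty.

Line 1 (8013.52.62, Solius, 1,321 kg, $52,338.02):
Base rate for 8013.52.62 is 17% + $2.60/kg.
8013.52.62 has an FTA preferential rate, but origin Solius is not Fenena; base rate stands.
Duty = $52,338.02 × 17% + 1,321 × $2.60 = $12,332.06.
Line 2 (3230.61.86, Velador, 373 units, $50,358.73):
Code 3230.61.86 is under a tariff-rate quota (threshold 150 units). In-quota: 150 units at 8.5%; over-quota: 223 units at 26%.
Pro-rata value split: in-quota = $50,358.73 × 150/373 = $20,251.50; over-quota = $50,358.73 − $20,251.50 = $30,107.23.
In-quota duty = $20,251.50 × 8.5% = $1,721.38. Over-quota duty = $30,107.23 × 26% = $7,827.88.
Line duty = $1,721.38 + $7,827.88 = $9,549.26.
Line 3 (8046.11.46, Solius, 1,133 kg, $243,402.39):
Base rate for 8046.11.46 is $6.88/kg.
Additional duty on 8046.11.46 from Solius: +17.2% ad valorem. Applied ad valorem rate = 17.2%.
Duty = $243,402.39 × 17.2% + 1,133 × $6.88 = $49,660.25.
Total = $12,332.06 + $9,549.26 + $49,660.25 = $71,541.57.

$71,541.57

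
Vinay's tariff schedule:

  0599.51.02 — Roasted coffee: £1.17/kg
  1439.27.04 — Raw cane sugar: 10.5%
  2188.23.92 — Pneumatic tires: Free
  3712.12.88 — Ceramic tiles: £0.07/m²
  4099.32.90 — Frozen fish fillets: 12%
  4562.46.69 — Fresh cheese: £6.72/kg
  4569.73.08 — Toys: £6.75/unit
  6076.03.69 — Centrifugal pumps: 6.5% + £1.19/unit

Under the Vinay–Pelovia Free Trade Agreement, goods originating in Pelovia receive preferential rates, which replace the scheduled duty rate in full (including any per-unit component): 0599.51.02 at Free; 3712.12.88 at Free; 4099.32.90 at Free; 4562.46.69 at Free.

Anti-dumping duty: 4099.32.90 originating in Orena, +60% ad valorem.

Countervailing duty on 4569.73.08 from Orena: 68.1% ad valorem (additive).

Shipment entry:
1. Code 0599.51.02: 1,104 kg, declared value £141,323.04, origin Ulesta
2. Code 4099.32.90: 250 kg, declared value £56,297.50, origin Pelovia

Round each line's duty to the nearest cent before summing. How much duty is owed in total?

Line 1 (0599.51.02, Ulesta, 1,104 kg, £141,323.04):
Base rate for 0599.51.02 is £1.17/kg.
0599.51.02 has an FTA preferential rate, but origin Ulesta is not Pelovia; base rate stands.
Duty = 1,104 × £1.17 = £1,291.68.
Line 2 (4099.32.90, Pelovia, 250 kg, £56,297.50):
Base rate for 4099.32.90 is 12%.
Origin Pelovia qualifies under the Vinay–Pelovia agreement and 4099.32.90 is covered: preferential rate Free applies instead.
The additional-duty order on 4099.32.90 targets Orena, not Pelovia; it does not apply.
Duty = £56,297.50 × 0% = £0.00.
Total = £1,291.68 + £0.00 = £1,291.68.

£1,291.68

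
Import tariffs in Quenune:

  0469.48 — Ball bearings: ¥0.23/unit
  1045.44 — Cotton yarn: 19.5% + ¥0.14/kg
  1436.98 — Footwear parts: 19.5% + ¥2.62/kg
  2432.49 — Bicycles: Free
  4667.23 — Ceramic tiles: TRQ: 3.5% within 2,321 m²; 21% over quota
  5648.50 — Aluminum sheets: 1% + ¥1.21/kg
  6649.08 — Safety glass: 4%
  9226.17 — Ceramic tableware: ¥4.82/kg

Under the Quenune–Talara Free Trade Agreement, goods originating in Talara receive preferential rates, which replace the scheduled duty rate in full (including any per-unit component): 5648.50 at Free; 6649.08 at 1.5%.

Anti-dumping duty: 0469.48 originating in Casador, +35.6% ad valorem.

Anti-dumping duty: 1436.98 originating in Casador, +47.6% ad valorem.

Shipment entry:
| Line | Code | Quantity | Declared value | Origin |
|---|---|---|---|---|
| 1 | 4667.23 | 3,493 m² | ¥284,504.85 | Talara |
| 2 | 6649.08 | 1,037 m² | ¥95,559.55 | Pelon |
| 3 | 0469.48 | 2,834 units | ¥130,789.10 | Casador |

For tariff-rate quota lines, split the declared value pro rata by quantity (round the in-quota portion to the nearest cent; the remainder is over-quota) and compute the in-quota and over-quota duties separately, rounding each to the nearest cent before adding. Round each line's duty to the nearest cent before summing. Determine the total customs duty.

Line 1 (4667.23, Talara, 3,493 m², ¥284,504.85):
Code 4667.23 is under a tariff-rate quota (threshold 2,321 m²). In-quota: 2,321 m² at 3.5%; over-quota: 1,172 m² at 21%.
Pro-rata value split: in-quota = ¥284,504.85 × 2,321/3,493 = ¥189,045.45; over-quota = ¥284,504.85 − ¥189,045.45 = ¥95,459.40.
In-quota duty = ¥189,045.45 × 3.5% = ¥6,616.59. Over-quota duty = ¥95,459.40 × 21% = ¥20,046.47.
Line duty = ¥6,616.59 + ¥20,046.47 = ¥26,663.06.
Line 2 (6649.08, Pelon, 1,037 m², ¥95,559.55):
Base rate for 6649.08 is 4%.
6649.08 has an FTA preferential rate, but origin Pelon is not Talara; base rate stands.
Duty = ¥95,559.55 × 4% = ¥3,822.38.
Line 3 (0469.48, Casador, 2,834 units, ¥130,789.10):
Base rate for 0469.48 is ¥0.23/unit.
Additional duty on 0469.48 from Casador: +35.6% ad valorem. Applied ad valorem rate = 35.6%.
Duty = ¥130,789.10 × 35.6% + 2,834 × ¥0.23 = ¥47,212.74.
Total = ¥26,663.06 + ¥3,822.38 + ¥47,212.74 = ¥77,698.18.

¥77,698.18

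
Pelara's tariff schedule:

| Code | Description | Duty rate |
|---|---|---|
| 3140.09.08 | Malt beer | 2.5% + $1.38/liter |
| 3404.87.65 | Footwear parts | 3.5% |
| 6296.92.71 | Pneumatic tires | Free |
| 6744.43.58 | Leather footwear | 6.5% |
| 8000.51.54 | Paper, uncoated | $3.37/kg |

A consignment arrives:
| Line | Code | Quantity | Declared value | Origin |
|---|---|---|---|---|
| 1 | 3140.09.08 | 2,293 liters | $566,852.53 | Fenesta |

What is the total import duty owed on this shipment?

$17,335.65

Line 1 (3140.09.08, Fenesta, 2,293 liters, $566,852.53):
Base rate for 3140.09.08 is 2.5% + $1.38/liter.
Duty = $566,852.53 × 2.5% + 2,293 × $1.38 = $17,335.65.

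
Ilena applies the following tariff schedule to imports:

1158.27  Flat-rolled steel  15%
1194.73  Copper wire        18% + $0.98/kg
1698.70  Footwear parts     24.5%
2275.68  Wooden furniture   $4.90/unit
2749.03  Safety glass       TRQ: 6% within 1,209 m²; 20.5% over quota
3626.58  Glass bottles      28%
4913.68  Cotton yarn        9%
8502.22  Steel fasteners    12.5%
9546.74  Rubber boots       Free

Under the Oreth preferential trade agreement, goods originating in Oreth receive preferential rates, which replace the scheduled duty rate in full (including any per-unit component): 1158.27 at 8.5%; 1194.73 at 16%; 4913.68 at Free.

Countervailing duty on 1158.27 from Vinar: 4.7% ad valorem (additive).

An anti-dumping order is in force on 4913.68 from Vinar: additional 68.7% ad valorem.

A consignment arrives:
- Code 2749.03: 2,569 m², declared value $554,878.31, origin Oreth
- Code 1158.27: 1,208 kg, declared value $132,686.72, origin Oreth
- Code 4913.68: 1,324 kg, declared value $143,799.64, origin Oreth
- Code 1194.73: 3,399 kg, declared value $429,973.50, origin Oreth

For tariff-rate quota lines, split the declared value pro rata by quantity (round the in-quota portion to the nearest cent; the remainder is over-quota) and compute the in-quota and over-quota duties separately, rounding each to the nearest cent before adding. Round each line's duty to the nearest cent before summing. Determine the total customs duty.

Line 1 (2749.03, Oreth, 2,569 m², $554,878.31):
Code 2749.03 is under a tariff-rate quota (threshold 1,209 m²). In-quota: 1,209 m² at 6%; over-quota: 1,360 m² at 20.5%.
Pro-rata value split: in-quota = $554,878.31 × 1,209/2,569 = $261,131.91; over-quota = $554,878.31 − $261,131.91 = $293,746.40.
In-quota duty = $261,131.91 × 6% = $15,667.91. Over-quota duty = $293,746.40 × 20.5% = $60,218.01.
Line duty = $15,667.91 + $60,218.01 = $75,885.92.
Line 2 (1158.27, Oreth, 1,208 kg, $132,686.72):
Base rate for 1158.27 is 15%.
Origin Oreth qualifies under the Ilena–Oreth agreement and 1158.27 is covered: preferential rate 8.5% applies instead.
The additional-duty order on 1158.27 targets Vinar, not Oreth; it does not apply.
Duty = $132,686.72 × 8.5% = $11,278.37.
Line 3 (4913.68, Oreth, 1,324 kg, $143,799.64):
Base rate for 4913.68 is 9%.
Origin Oreth qualifies under the Ilena–Oreth agreement and 4913.68 is covered: preferential rate Free applies instead.
The additional-duty order on 4913.68 targets Vinar, not Oreth; it does not apply.
Duty = $143,799.64 × 0% = $0.00.
Line 4 (1194.73, Oreth, 3,399 kg, $429,973.50):
Base rate for 1194.73 is 18% + $0.98/kg.
Origin Oreth qualifies under the Ilena–Oreth agreement and 1194.73 is covered: preferential rate 16% applies instead.
Duty = $429,973.50 × 16% = $68,795.76.
Total = $75,885.92 + $11,278.37 + $0.00 + $68,795.76 = $155,960.05.

$155,960.05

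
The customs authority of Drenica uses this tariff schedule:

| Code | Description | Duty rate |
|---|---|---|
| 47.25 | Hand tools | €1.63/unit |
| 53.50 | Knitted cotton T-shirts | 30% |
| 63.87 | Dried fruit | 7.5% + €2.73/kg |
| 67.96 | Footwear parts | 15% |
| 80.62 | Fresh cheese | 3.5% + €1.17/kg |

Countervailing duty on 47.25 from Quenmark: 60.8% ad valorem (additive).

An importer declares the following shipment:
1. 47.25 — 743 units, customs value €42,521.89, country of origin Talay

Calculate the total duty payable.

€1,211.09

Line 1 (47.25, Talay, 743 units, €42,521.89):
Base rate for 47.25 is €1.63/unit.
The additional-duty order on 47.25 targets Quenmark, not Talay; it does not apply.
Duty = 743 × €1.63 = €1,211.09.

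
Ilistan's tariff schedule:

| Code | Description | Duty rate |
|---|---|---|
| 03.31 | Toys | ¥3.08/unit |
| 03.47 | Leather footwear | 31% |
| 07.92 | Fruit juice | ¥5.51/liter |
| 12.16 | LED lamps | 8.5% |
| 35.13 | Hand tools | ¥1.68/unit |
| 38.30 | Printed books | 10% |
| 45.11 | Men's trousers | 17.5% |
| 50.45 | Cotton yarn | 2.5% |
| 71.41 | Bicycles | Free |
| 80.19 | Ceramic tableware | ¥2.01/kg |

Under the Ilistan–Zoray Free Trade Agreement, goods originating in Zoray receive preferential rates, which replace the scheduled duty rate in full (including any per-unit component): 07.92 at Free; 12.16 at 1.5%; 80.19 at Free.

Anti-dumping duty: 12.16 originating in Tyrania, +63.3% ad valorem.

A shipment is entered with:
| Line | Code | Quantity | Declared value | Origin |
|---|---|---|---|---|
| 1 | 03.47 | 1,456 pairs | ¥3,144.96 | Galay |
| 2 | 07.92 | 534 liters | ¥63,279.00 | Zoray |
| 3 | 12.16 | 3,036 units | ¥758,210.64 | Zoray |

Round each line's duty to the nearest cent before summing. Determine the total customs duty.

Line 1 (03.47, Galay, 1,456 pairs, ¥3,144.96):
Base rate for 03.47 is 31%.
Duty = ¥3,144.96 × 31% = ¥974.94.
Line 2 (07.92, Zoray, 534 liters, ¥63,279.00):
Base rate for 07.92 is ¥5.51/liter.
Origin Zoray qualifies under the Ilistan–Zoray agreement and 07.92 is covered: preferential rate Free applies instead.
Duty = ¥63,279.00 × 0% = ¥0.00.
Line 3 (12.16, Zoray, 3,036 units, ¥758,210.64):
Base rate for 12.16 is 8.5%.
Origin Zoray qualifies under the Ilistan–Zoray agreement and 12.16 is covered: preferential rate 1.5% applies instead.
The additional-duty order on 12.16 targets Tyrania, not Zoray; it does not apply.
Duty = ¥758,210.64 × 1.5% = ¥11,373.16.
Total = ¥974.94 + ¥0.00 + ¥11,373.16 = ¥12,348.10.

¥12,348.10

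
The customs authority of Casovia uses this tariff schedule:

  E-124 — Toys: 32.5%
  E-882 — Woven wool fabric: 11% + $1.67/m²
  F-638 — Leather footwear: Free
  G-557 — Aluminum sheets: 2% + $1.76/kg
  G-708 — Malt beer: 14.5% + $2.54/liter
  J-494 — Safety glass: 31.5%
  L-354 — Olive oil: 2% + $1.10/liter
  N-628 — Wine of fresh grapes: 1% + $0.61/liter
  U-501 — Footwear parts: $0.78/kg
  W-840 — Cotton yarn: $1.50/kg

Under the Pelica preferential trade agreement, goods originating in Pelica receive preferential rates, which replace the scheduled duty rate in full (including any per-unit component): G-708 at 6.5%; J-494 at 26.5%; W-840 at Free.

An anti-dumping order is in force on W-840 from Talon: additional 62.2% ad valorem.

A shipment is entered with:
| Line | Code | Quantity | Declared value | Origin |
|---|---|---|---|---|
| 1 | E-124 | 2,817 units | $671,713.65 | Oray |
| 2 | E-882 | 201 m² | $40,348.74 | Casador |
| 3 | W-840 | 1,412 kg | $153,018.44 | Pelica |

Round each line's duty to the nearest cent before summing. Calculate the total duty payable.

$223,080.97

Line 1 (E-124, Oray, 2,817 units, $671,713.65):
Base rate for E-124 is 32.5%.
Duty = $671,713.65 × 32.5% = $218,306.94.
Line 2 (E-882, Casador, 201 m², $40,348.74):
Base rate for E-882 is 11% + $1.67/m².
Duty = $40,348.74 × 11% + 201 × $1.67 = $4,774.03.
Line 3 (W-840, Pelica, 1,412 kg, $153,018.44):
Base rate for W-840 is $1.50/kg.
Origin Pelica qualifies under the Casovia–Pelica agreement and W-840 is covered: preferential rate Free applies instead.
The additional-duty order on W-840 targets Talon, not Pelica; it does not apply.
Duty = $153,018.44 × 0% = $0.00.
Total = $218,306.94 + $4,774.03 + $0.00 = $223,080.97.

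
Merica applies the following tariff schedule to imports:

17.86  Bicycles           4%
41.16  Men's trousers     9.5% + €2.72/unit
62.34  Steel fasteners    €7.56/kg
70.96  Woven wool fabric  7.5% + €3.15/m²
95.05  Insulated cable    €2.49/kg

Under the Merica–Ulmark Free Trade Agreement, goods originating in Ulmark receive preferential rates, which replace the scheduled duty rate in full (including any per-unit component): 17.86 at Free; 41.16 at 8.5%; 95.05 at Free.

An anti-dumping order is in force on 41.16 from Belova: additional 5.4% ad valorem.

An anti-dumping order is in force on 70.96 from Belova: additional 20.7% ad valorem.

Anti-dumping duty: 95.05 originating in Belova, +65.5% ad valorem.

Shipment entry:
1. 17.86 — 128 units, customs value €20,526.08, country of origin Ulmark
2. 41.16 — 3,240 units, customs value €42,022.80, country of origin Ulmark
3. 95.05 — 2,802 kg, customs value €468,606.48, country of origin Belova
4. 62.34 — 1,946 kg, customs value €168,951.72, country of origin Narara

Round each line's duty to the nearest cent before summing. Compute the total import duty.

€332,197.92

Line 1 (17.86, Ulmark, 128 units, €20,526.08):
Base rate for 17.86 is 4%.
Origin Ulmark qualifies under the Merica–Ulmark agreement and 17.86 is covered: preferential rate Free applies instead.
Duty = €20,526.08 × 0% = €0.00.
Line 2 (41.16, Ulmark, 3,240 units, €42,022.80):
Base rate for 41.16 is 9.5% + €2.72/unit.
Origin Ulmark qualifies under the Merica–Ulmark agreement and 41.16 is covered: preferential rate 8.5% applies instead.
The additional-duty order on 41.16 targets Belova, not Ulmark; it does not apply.
Duty = €42,022.80 × 8.5% = €3,571.94.
Line 3 (95.05, Belova, 2,802 kg, €468,606.48):
Base rate for 95.05 is €2.49/kg.
95.05 has an FTA preferential rate, but origin Belova is not Ulmark; base rate stands.
Additional duty on 95.05 from Belova: +65.5% ad valorem. Applied ad valorem rate = 65.5%.
Duty = €468,606.48 × 65.5% + 2,802 × €2.49 = €313,914.22.
Line 4 (62.34, Narara, 1,946 kg, €168,951.72):
Base rate for 62.34 is €7.56/kg.
Duty = 1,946 × €7.56 = €14,711.76.
Total = €0.00 + €3,571.94 + €313,914.22 + €14,711.76 = €332,197.92.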